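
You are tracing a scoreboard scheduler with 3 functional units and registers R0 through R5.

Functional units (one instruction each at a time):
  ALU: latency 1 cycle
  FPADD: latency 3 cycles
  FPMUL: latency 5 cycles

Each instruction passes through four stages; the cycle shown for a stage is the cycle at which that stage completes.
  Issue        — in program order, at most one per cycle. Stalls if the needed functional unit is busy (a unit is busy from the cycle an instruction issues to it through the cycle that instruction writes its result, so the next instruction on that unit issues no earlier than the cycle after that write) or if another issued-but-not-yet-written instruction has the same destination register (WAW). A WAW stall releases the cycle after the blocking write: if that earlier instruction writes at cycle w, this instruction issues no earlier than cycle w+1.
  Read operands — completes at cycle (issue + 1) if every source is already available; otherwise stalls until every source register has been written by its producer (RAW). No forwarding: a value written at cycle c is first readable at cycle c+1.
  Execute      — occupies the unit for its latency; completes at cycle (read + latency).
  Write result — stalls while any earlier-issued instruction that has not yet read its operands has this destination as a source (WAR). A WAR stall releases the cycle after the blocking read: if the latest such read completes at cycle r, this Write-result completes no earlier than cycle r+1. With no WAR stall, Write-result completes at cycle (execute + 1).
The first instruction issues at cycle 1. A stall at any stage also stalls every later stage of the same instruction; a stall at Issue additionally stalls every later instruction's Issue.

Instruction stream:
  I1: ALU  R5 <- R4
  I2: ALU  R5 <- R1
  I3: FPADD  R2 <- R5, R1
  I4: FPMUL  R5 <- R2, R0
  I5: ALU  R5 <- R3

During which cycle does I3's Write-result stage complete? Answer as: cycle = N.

cycle = 13

t=1  I1→ALU
t=2  I1 RO
t=3  I1 EX
t=4  I1 WR R5
t=5  I2→ALU
t=6  I2 RO; I3→FPADD
t=7  I2 EX
t=8  I2 WR R5
t=9  I3 RO; I4→FPMUL
t=12  I3 EX
t=13  I3 WR R2
t=14  I4 RO
t=19  I4 EX
t=20  I4 WR R5
t=21  I5→ALU
t=22  I5 RO
t=23  I5 EX
t=24  I5 WR R5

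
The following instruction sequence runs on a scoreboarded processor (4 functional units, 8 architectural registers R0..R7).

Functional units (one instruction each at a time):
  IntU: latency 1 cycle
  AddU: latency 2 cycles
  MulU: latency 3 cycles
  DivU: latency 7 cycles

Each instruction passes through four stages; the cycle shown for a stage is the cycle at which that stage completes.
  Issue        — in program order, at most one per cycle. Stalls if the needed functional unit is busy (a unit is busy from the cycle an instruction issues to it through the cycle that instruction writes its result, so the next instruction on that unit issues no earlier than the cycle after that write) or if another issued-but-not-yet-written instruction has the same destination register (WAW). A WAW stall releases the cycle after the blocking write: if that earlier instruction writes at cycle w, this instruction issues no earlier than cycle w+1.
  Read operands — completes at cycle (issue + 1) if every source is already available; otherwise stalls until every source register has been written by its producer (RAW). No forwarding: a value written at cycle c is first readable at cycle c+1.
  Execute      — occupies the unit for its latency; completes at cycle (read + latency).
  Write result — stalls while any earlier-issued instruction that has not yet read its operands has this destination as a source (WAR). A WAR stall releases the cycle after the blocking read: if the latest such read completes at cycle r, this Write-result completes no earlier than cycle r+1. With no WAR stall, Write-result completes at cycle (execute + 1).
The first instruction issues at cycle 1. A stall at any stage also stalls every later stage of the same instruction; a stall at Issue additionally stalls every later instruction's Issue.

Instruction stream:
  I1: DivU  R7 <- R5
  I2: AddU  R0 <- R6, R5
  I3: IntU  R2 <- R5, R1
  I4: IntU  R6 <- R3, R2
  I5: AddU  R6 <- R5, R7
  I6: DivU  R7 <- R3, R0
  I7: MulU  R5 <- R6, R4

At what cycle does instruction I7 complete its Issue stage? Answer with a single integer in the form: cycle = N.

1) issue 1, read 2, done 9, write 10
2) issue 2, read 3, done 5, write 6
3) issue 3, read 4, done 5, write 6
4) issue 7, read 8, done 9, write 10  <struct: IntU busy until I3 writes@6>
5) issue 11, read 12, done 14, write 15  <WAW R6: wait I4 write@10>
6) issue 12, read 13, done 20, write 21
7) issue 13, read 16, done 19, write 20  <RAW R6: wait I5 write@15>

cycle = 13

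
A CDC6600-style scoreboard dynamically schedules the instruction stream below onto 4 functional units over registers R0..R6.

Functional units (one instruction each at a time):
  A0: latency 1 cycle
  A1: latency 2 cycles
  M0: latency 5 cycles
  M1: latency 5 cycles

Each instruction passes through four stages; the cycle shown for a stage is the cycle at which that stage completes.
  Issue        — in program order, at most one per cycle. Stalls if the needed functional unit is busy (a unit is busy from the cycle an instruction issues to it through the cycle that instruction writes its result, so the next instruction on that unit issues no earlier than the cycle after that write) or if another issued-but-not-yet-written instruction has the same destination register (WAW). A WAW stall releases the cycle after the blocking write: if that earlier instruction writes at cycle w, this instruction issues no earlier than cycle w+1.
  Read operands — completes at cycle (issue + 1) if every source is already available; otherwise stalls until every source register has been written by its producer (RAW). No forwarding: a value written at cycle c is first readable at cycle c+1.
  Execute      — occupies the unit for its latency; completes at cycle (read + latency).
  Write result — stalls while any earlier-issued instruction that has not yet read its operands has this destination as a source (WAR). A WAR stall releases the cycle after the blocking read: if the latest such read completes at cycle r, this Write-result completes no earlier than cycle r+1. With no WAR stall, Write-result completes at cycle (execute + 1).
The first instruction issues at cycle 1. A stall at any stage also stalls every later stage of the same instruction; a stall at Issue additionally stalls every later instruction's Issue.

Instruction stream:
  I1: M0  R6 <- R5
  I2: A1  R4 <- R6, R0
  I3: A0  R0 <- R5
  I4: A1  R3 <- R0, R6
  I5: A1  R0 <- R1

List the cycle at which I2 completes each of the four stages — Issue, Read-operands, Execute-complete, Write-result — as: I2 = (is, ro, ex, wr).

I2 = (2, 9, 11, 12)

I1: IS=1 RO=2 EX=7 WR=8
I2: IS=2 RO=9 EX=11 WR=12  [RAW R6: wait I1 write@8]
I3: IS=3 RO=4 EX=5 WR=10  [WAR R0: wait I2 read@9]
I4: IS=13 RO=14 EX=16 WR=17  [struct: A1 busy until I2 writes@12]
I5: IS=18 RO=19 EX=21 WR=22  [struct: A1 busy until I4 writes@17]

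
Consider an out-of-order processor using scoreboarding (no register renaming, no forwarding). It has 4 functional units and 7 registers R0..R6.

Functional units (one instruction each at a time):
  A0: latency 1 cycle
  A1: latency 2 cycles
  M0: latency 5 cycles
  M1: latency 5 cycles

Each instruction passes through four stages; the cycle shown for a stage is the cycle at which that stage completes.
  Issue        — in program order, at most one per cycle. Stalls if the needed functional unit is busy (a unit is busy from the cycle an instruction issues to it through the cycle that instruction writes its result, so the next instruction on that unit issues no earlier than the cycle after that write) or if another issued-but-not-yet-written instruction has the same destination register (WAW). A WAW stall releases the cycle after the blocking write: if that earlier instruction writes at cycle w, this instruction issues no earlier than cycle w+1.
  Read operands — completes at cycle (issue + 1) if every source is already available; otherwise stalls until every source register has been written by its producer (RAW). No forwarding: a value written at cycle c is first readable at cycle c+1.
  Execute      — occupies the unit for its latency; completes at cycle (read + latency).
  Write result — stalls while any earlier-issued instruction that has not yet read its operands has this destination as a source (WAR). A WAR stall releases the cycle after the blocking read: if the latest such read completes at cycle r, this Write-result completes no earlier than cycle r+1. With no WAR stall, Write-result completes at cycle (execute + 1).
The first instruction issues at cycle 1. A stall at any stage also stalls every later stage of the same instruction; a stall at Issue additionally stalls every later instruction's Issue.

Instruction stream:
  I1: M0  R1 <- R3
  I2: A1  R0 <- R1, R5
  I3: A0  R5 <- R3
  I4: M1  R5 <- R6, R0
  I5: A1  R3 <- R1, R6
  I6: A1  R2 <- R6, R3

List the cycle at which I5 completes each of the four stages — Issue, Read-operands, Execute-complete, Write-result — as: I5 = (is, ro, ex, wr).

I5 = (13, 14, 16, 17)

I1: IS=1 RO=2 EX=7 WR=8
I2: IS=2 RO=9 EX=11 WR=12  [RAW R1: wait I1 write@8]
I3: IS=3 RO=4 EX=5 WR=10  [WAR R5: wait I2 read@9]
I4: IS=11 RO=13 EX=18 WR=19  [WAW R5: wait I3 write@10; RAW R0: wait I2 write@12]
I5: IS=13 RO=14 EX=16 WR=17  [struct: A1 busy until I2 writes@12]
I6: IS=18 RO=19 EX=21 WR=22  [struct: A1 busy until I5 writes@17]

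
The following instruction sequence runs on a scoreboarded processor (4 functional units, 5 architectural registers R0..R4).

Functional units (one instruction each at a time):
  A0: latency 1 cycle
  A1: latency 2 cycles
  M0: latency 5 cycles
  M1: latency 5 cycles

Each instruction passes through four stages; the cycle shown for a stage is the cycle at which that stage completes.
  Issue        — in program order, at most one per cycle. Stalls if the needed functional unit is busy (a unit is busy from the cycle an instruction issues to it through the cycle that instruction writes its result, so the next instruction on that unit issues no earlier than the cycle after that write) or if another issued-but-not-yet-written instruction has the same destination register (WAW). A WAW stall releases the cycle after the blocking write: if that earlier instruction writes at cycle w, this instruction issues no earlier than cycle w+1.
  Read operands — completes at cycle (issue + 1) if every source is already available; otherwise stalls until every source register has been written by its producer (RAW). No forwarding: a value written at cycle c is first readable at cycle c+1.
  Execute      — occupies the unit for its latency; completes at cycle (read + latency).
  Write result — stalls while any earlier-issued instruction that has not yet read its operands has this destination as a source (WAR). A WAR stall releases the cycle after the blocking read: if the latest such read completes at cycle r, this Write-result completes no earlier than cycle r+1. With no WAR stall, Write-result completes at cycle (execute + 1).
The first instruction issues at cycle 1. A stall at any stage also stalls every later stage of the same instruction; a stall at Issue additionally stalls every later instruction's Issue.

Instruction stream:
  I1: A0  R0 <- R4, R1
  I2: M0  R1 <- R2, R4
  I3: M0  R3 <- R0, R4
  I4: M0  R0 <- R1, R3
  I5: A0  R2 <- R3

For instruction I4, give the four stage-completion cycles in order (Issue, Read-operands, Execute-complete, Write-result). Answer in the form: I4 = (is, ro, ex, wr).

I4 = (18, 19, 24, 25)

  I1 | 1 | 2 | 3 | 4
  I2 | 2 | 3 | 8 | 9
  I3 | 10 | 11 | 16 | 17   struct: M0 busy until I2 writes@9
  I4 | 18 | 19 | 24 | 25   struct: M0 busy until I3 writes@17
  I5 | 19 | 20 | 21 | 22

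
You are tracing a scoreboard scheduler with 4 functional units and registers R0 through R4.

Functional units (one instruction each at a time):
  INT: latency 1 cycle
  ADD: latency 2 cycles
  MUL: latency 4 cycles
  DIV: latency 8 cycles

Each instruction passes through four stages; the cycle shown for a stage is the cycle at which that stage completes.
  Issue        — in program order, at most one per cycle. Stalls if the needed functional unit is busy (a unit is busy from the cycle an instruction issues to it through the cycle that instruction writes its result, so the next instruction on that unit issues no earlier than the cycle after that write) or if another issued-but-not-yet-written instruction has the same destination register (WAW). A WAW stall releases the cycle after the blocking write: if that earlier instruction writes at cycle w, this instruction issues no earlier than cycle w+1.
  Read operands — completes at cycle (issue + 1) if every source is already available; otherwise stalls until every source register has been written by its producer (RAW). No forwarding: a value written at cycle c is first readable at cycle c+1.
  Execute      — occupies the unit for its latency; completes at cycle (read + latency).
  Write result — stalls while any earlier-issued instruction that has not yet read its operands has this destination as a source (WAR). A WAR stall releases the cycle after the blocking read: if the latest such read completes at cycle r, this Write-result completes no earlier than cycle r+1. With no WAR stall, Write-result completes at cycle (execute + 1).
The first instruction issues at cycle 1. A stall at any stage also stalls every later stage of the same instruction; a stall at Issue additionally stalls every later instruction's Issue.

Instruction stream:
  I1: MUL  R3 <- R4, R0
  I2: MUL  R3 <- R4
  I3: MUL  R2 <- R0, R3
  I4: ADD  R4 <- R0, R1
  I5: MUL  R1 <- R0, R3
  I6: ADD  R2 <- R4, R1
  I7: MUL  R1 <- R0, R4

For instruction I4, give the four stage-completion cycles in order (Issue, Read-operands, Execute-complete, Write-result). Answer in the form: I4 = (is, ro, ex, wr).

I4 = (16, 17, 19, 20)

I1 -> (1, 2, 6, 7)
I2 -> (8, 9, 13, 14)  // struct: MUL busy until I1 writes@7
I3 -> (15, 16, 20, 21)  // struct: MUL busy until I2 writes@14
I4 -> (16, 17, 19, 20)
I5 -> (22, 23, 27, 28)  // struct: MUL busy until I3 writes@21
I6 -> (23, 29, 31, 32)  // RAW R1: wait I5 write@28
I7 -> (29, 30, 34, 35)  // struct: MUL busy until I5 writes@28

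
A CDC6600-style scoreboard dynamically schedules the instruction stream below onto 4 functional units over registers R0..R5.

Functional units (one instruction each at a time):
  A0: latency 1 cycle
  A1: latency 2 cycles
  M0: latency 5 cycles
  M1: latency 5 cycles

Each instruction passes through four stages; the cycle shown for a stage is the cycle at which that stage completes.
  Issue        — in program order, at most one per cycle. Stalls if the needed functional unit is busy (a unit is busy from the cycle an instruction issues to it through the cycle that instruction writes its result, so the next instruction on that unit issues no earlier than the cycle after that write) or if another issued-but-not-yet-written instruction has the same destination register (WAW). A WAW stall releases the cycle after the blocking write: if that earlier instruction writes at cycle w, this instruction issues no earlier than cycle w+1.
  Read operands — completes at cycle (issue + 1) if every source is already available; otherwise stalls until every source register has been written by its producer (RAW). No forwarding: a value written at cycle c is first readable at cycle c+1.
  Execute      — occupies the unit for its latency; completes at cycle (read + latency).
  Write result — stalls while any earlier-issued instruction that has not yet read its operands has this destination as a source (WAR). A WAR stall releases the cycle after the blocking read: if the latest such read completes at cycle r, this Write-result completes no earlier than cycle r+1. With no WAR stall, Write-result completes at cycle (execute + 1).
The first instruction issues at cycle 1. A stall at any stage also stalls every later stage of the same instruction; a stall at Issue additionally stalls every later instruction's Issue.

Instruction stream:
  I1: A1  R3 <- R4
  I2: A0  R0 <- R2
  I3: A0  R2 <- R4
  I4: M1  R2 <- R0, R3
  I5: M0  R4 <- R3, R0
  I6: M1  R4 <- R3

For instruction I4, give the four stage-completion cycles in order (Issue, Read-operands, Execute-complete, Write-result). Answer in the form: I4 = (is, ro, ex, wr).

I4 = (10, 11, 16, 17)

t=1  issue I1 (A1)
t=2  I1 read-ops | issue I2 (A0)
t=3  I2 read-ops
t=4  I1 finished on A1 | I2 finished on A0
t=5  I1→R3 | I2→R0
t=6  issue I3 (A0)
t=7  I3 read-ops
t=8  I3 finished on A0
t=9  I3→R2
t=10  issue I4 (M1)
t=11  I4 read-ops | issue I5 (M0)
t=12  I5 read-ops
t=16  I4 finished on M1
t=17  I4→R2 | I5 finished on M0
t=18  I5→R4
t=19  issue I6 (M1)
t=20  I6 read-ops
t=25  I6 finished on M1
t=26  I6→R4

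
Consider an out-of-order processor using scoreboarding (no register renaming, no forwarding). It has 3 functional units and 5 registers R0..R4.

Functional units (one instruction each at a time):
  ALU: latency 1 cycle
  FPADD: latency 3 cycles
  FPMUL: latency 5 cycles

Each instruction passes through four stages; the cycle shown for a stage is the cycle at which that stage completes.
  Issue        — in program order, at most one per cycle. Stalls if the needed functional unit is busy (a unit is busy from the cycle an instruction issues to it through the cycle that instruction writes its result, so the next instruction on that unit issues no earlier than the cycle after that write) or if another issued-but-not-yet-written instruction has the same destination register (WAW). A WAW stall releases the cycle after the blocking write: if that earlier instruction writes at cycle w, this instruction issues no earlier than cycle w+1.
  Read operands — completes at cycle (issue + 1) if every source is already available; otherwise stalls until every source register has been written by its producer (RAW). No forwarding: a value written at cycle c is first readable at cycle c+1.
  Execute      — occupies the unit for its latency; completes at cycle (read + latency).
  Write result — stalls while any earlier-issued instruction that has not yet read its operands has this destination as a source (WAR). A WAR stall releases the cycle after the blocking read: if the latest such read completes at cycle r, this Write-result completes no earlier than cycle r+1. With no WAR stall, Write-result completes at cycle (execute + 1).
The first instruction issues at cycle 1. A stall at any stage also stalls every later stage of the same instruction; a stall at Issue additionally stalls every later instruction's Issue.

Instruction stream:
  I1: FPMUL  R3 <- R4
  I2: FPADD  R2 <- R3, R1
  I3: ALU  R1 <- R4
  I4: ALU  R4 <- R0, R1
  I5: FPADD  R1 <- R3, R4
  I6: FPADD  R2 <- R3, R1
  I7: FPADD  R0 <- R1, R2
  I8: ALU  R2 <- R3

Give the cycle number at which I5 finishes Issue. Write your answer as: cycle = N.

1) issue 1, read 2, done 7, write 8
2) issue 2, read 9, done 12, write 13  <RAW R3: wait I1 write@8>
3) issue 3, read 4, done 5, write 10  <WAR R1: wait I2 read@9>
4) issue 11, read 12, done 13, write 14  <struct: ALU busy until I3 writes@10>
5) issue 14, read 15, done 18, write 19  <struct: FPADD busy until I2 writes@13>
6) issue 20, read 21, done 24, write 25  <struct: FPADD busy until I5 writes@19>
7) issue 26, read 27, done 30, write 31  <struct: FPADD busy until I6 writes@25>
8) issue 27, read 28, done 29, write 30

cycle = 14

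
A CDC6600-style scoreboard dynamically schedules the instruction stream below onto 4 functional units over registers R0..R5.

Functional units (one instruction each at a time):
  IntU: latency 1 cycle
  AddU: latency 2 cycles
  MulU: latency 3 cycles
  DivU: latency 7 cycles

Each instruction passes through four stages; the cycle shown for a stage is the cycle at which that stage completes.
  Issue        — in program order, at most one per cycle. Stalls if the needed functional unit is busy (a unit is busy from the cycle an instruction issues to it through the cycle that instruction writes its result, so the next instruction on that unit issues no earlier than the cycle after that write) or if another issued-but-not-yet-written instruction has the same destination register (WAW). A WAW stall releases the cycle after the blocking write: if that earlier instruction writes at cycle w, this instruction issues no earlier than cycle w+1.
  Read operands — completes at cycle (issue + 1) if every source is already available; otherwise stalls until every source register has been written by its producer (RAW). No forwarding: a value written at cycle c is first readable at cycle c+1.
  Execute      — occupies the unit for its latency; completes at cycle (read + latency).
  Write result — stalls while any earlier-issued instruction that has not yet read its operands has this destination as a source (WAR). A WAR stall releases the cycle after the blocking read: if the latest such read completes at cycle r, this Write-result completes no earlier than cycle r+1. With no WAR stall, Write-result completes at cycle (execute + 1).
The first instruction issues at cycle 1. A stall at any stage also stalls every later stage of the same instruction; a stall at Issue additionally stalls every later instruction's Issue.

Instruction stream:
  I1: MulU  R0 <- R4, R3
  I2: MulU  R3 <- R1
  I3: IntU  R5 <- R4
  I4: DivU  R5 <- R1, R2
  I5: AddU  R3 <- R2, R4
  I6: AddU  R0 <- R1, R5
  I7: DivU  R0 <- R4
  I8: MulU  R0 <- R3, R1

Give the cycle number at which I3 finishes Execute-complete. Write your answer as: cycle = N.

t=1  issue I1 (MulU)
t=2  I1 read-ops
t=5  I1 finished on MulU
t=6  I1→R0
t=7  issue I2 (MulU)
t=8  I2 read-ops, issue I3 (IntU)
t=9  I3 read-ops
t=10  I3 finished on IntU
t=11  I2 finished on MulU, I3→R5
t=12  I2→R3, issue I4 (DivU)
t=13  I4 read-ops, issue I5 (AddU)
t=14  I5 read-ops
t=16  I5 finished on AddU
t=17  I5→R3
t=18  issue I6 (AddU)
t=20  I4 finished on DivU
t=21  I4→R5
t=22  I6 read-ops
t=24  I6 finished on AddU
t=25  I6→R0
t=26  issue I7 (DivU)
t=27  I7 read-ops
t=34  I7 finished on DivU
t=35  I7→R0
t=36  issue I8 (MulU)
t=37  I8 read-ops
t=40  I8 finished on MulU
t=41  I8→R0

cycle = 10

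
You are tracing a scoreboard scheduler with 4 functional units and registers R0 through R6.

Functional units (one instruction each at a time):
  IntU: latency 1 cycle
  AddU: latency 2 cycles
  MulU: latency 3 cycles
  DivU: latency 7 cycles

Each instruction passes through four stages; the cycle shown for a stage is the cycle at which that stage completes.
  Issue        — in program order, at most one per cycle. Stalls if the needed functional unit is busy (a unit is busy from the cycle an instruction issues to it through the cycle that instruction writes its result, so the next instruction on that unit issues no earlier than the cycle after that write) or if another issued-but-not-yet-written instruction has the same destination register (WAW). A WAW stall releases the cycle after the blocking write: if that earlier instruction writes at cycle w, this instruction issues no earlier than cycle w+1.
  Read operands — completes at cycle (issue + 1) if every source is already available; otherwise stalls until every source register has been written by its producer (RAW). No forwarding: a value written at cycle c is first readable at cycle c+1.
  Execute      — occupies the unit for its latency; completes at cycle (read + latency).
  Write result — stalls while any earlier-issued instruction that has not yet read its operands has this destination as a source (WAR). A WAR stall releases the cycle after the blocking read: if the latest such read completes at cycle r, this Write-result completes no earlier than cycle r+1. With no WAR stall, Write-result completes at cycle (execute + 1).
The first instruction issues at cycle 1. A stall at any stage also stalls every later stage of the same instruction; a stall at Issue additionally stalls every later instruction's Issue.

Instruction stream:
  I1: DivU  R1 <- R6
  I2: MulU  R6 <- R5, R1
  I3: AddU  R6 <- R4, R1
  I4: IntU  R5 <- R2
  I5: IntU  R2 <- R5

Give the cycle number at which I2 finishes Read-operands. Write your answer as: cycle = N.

cycle = 11

t=1  issue I1 (DivU)
t=2  I1 read-ops | issue I2 (MulU)
t=9  I1 finished on DivU
t=10  I1→R1
t=11  I2 read-ops
t=14  I2 finished on MulU
t=15  I2→R6
t=16  issue I3 (AddU)
t=17  I3 read-ops | issue I4 (IntU)
t=18  I4 read-ops
t=19  I3 finished on AddU | I4 finished on IntU
t=20  I3→R6 | I4→R5
t=21  issue I5 (IntU)
t=22  I5 read-ops
t=23  I5 finished on IntU
t=24  I5→R2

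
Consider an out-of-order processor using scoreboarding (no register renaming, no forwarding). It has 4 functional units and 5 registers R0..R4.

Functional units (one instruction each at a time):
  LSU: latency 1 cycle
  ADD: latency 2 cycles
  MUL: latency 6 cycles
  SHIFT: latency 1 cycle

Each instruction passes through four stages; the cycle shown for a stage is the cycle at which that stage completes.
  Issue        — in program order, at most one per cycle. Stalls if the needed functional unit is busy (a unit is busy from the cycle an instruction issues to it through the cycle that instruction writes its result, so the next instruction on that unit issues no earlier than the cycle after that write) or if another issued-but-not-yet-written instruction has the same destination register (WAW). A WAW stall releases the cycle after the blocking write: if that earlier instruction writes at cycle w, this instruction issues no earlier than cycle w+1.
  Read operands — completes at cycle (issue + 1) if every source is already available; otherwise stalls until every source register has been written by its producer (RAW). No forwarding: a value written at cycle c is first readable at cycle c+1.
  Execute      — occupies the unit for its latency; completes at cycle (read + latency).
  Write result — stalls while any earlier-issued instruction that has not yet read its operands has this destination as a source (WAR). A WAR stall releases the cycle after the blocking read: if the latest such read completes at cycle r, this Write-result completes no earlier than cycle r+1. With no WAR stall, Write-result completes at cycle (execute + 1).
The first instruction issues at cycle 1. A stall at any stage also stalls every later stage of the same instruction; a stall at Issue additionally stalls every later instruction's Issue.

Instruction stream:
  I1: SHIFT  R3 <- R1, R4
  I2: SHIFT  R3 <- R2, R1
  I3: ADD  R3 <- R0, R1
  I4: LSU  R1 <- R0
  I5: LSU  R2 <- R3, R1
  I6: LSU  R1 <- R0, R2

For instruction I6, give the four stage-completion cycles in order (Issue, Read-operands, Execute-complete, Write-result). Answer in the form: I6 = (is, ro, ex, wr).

I6 = (18, 19, 20, 21)

[1] I1→SHIFT
[2] I1 RO
[3] I1 EX
[4] I1 WR R3
[5] I2→SHIFT
[6] I2 RO
[7] I2 EX
[8] I2 WR R3
[9] I3→ADD
[10] I3 RO | I4→LSU
[11] I4 RO
[12] I3 EX | I4 EX
[13] I3 WR R3 | I4 WR R1
[14] I5→LSU
[15] I5 RO
[16] I5 EX
[17] I5 WR R2
[18] I6→LSU
[19] I6 RO
[20] I6 EX
[21] I6 WR R1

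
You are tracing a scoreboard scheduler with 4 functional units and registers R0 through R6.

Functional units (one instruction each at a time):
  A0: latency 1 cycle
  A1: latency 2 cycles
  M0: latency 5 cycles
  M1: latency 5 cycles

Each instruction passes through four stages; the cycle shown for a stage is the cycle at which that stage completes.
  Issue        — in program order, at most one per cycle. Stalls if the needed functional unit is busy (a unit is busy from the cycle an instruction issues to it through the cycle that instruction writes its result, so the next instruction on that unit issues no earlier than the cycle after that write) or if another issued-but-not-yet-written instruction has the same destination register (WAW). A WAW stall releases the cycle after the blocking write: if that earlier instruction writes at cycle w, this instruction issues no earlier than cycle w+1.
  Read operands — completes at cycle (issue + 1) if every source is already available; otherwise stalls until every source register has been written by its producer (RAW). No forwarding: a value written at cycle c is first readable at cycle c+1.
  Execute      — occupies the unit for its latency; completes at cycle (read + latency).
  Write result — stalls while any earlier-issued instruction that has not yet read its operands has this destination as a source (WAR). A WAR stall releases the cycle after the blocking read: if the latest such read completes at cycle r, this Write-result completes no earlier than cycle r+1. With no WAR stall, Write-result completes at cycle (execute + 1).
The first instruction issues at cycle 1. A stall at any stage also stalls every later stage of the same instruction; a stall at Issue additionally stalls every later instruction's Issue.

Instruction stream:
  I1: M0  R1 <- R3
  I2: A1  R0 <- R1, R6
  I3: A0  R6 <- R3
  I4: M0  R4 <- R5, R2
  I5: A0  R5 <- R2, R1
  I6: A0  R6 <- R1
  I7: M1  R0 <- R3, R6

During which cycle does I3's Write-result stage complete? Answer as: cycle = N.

cycle = 10

  I1 | 1 | 2 | 7 | 8
  I2 | 2 | 9 | 11 | 12   RAW R1: wait I1 write@8
  I3 | 3 | 4 | 5 | 10   WAR R6: wait I2 read@9
  I4 | 9 | 10 | 15 | 16   struct: M0 busy until I1 writes@8
  I5 | 11 | 12 | 13 | 14   struct: A0 busy until I3 writes@10
  I6 | 15 | 16 | 17 | 18   struct: A0 busy until I5 writes@14
  I7 | 16 | 19 | 24 | 25   RAW R6: wait I6 write@18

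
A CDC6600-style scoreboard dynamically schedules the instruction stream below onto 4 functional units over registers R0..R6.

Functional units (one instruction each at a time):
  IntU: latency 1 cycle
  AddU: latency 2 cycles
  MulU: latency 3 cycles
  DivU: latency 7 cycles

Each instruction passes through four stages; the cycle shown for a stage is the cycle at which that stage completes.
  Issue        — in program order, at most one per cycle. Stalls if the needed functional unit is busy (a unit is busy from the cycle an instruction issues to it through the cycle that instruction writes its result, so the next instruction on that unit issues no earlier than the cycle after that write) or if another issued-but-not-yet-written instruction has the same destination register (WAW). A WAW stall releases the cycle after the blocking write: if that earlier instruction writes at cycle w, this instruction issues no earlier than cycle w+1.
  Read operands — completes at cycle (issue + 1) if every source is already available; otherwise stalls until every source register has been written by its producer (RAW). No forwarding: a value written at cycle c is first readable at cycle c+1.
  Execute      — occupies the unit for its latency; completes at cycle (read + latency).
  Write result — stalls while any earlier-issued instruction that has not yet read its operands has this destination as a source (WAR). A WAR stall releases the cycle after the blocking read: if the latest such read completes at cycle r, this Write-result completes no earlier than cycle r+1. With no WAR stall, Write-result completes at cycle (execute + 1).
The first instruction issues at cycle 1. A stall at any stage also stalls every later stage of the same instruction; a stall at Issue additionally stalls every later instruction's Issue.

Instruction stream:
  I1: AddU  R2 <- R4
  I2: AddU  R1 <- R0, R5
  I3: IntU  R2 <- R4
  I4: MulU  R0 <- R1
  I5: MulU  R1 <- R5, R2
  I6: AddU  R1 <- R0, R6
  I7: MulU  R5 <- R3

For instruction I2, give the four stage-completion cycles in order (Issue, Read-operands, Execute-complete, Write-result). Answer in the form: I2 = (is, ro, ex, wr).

I2 = (6, 7, 9, 10)

  I1 | 1 | 2 | 4 | 5
  I2 | 6 | 7 | 9 | 10   struct: AddU busy until I1 writes@5
  I3 | 7 | 8 | 9 | 10
  I4 | 8 | 11 | 14 | 15   RAW R1: wait I2 write@10
  I5 | 16 | 17 | 20 | 21   struct: MulU busy until I4 writes@15
  I6 | 22 | 23 | 25 | 26   WAW R1: wait I5 write@21
  I7 | 23 | 24 | 27 | 28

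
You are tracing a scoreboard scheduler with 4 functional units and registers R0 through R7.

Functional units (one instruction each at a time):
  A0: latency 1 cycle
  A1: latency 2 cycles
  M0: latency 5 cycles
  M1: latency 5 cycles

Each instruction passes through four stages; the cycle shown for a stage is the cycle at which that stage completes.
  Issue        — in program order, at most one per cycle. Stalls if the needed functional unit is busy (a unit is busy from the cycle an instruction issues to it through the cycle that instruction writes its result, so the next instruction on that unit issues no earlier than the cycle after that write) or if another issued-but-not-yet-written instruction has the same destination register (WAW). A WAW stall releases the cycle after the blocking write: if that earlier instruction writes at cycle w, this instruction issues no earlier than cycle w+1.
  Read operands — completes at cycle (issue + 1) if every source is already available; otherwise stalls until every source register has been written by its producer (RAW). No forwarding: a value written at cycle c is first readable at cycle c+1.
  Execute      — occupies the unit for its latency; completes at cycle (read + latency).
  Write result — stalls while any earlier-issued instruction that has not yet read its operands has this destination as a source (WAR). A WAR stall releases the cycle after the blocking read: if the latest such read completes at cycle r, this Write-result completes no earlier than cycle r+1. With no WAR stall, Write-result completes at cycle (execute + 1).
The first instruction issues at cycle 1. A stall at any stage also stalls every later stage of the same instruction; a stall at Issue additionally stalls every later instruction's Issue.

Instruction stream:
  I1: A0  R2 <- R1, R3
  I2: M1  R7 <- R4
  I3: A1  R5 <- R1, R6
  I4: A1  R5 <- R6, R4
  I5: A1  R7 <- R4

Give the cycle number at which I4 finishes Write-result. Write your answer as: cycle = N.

cycle = 12

1) issue 1, read 2, done 3, write 4
2) issue 2, read 3, done 8, write 9
3) issue 3, read 4, done 6, write 7
4) issue 8, read 9, done 11, write 12  <struct: A1 busy until I3 writes@7>
5) issue 13, read 14, done 16, write 17  <struct: A1 busy until I4 writes@12>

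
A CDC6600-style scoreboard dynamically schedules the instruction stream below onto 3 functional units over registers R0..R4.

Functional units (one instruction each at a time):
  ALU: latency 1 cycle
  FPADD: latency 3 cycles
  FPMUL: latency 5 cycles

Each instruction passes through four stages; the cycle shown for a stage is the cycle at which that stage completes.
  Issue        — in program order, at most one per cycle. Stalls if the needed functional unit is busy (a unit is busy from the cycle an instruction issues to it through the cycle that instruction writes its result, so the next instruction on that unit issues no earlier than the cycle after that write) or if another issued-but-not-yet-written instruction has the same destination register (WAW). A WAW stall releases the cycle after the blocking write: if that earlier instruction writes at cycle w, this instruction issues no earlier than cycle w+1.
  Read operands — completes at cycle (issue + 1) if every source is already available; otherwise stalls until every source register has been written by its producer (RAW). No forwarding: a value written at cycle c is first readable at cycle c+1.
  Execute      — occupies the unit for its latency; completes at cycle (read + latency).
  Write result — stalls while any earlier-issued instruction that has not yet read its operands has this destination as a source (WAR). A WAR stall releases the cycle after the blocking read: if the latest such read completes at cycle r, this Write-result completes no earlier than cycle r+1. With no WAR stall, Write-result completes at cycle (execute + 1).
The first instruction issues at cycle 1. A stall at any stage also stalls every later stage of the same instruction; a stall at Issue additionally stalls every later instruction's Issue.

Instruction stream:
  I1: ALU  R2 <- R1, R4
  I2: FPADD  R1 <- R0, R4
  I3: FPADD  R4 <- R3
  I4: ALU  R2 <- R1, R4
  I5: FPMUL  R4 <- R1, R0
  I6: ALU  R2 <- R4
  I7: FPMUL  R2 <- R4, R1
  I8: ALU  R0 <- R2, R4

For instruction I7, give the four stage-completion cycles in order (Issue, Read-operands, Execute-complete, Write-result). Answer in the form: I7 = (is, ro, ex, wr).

I1 -> (1, 2, 3, 4)
I2 -> (2, 3, 6, 7)
I3 -> (8, 9, 12, 13)  // struct: FPADD busy until I2 writes@7
I4 -> (9, 14, 15, 16)  // RAW R4: wait I3 write@13
I5 -> (14, 15, 20, 21)  // WAW R4: wait I3 write@13
I6 -> (17, 22, 23, 24)  // struct: ALU busy until I4 writes@16, RAW R4: wait I5 write@21
I7 -> (25, 26, 31, 32)  // WAW R2: wait I6 write@24
I8 -> (26, 33, 34, 35)  // RAW R2: wait I7 write@32

I7 = (25, 26, 31, 32)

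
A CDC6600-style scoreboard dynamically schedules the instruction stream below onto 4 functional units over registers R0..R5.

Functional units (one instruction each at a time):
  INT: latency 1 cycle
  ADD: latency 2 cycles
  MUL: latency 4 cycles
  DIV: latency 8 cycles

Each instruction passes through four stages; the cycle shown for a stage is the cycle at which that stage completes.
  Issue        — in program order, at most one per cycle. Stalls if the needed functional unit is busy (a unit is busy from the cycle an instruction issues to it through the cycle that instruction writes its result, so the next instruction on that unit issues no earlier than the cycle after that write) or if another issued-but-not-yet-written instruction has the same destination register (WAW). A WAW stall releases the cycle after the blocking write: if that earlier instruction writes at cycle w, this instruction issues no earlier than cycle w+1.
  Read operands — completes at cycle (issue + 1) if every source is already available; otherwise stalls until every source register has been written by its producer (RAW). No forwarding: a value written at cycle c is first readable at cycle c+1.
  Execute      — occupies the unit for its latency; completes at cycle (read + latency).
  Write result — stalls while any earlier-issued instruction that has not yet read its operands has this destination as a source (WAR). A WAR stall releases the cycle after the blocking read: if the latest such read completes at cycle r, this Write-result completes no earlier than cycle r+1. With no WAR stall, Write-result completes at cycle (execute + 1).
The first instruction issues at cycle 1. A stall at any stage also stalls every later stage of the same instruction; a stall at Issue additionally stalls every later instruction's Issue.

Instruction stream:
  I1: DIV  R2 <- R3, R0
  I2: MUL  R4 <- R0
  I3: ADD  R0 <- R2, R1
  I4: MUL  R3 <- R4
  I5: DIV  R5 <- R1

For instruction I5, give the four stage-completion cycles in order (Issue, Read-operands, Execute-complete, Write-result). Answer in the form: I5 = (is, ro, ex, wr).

I5 = (12, 13, 21, 22)

  I1 | 1 | 2 | 10 | 11
  I2 | 2 | 3 | 7 | 8
  I3 | 3 | 12 | 14 | 15   RAW R2: wait I1 write@11
  I4 | 9 | 10 | 14 | 15   struct: MUL busy until I2 writes@8
  I5 | 12 | 13 | 21 | 22   struct: DIV busy until I1 writes@11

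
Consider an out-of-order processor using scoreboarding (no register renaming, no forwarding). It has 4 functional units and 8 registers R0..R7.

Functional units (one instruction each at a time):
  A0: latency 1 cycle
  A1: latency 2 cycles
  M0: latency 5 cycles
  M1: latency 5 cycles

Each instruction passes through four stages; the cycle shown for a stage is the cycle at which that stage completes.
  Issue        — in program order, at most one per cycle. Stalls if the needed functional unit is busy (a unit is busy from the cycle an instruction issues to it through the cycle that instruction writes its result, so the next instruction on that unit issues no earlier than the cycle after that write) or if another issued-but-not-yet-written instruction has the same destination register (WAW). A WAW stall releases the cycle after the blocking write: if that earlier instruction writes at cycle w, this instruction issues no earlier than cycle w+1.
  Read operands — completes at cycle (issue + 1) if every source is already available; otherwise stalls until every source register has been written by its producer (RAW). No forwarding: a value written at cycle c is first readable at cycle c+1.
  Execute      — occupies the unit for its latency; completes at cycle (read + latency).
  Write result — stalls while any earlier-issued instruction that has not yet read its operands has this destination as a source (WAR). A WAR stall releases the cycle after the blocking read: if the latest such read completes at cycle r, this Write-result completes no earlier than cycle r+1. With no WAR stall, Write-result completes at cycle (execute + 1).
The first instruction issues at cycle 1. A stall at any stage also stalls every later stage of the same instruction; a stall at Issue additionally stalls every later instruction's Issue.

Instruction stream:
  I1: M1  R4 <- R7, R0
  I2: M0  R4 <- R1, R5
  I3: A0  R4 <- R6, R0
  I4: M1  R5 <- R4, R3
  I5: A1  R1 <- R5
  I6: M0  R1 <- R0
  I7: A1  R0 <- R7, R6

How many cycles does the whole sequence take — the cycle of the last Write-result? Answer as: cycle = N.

cycle = 39

I1: IS=1 RO=2 EX=7 WR=8
I2: IS=9 RO=10 EX=15 WR=16  [WAW R4: wait I1 write@8]
I3: IS=17 RO=18 EX=19 WR=20  [WAW R4: wait I2 write@16]
I4: IS=18 RO=21 EX=26 WR=27  [RAW R4: wait I3 write@20]
I5: IS=19 RO=28 EX=30 WR=31  [RAW R5: wait I4 write@27]
I6: IS=32 RO=33 EX=38 WR=39  [WAW R1: wait I5 write@31]
I7: IS=33 RO=34 EX=36 WR=37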